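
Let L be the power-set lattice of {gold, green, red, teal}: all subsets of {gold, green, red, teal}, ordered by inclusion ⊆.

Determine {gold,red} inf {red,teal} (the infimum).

Common lower bounds of {{gold,red}, {red,teal}}: {red}, {}.
The greatest among these is {red}.

{red}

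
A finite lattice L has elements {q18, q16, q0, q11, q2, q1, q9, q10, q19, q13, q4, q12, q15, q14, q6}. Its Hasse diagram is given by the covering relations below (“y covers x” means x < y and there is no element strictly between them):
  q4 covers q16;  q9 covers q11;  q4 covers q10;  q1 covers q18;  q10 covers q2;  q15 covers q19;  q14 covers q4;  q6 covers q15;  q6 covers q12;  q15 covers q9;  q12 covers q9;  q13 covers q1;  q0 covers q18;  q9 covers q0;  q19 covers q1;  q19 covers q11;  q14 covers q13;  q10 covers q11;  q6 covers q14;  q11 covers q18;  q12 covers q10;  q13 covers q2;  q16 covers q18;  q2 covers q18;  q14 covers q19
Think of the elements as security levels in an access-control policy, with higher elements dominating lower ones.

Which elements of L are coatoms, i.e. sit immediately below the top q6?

q12, q14, q15

The coatoms are exactly the elements covered by q6: q12, q14, q15.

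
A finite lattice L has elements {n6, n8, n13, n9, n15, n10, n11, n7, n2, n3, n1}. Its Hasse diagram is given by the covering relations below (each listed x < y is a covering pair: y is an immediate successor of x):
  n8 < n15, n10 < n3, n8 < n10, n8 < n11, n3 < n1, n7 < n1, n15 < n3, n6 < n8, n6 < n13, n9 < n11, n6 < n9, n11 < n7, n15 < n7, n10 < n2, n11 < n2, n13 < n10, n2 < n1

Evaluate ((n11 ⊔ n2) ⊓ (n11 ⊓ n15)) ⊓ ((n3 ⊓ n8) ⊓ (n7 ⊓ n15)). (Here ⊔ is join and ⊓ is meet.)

n8

n11 ∨ n2 = n2
n11 ∧ n15 = n8
n2 ∧ n8 = n8
n3 ∧ n8 = n8
n7 ∧ n15 = n15
n8 ∧ n15 = n8
n8 ∧ n8 = n8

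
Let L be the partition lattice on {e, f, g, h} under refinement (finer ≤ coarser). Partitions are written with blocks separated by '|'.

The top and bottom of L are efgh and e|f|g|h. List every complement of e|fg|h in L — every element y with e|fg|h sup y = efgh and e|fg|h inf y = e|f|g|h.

Need y with e|fg|h ∨ y = efgh and e|fg|h ∧ y = e|f|g|h.
Checking each element gives: efh|g, ef|gh, egh|f, eg|fh.

efh|g, ef|gh, egh|f, eg|fh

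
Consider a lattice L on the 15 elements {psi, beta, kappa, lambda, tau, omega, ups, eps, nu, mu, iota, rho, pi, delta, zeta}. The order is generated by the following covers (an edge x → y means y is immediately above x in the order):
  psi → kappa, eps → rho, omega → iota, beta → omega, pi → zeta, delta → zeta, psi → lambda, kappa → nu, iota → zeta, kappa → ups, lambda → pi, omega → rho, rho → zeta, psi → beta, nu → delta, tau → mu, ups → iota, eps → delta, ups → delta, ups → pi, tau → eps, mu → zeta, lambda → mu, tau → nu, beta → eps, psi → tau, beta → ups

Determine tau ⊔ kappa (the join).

nu

Common upper bounds of {tau, kappa}: delta, nu, zeta.
The least among these is nu.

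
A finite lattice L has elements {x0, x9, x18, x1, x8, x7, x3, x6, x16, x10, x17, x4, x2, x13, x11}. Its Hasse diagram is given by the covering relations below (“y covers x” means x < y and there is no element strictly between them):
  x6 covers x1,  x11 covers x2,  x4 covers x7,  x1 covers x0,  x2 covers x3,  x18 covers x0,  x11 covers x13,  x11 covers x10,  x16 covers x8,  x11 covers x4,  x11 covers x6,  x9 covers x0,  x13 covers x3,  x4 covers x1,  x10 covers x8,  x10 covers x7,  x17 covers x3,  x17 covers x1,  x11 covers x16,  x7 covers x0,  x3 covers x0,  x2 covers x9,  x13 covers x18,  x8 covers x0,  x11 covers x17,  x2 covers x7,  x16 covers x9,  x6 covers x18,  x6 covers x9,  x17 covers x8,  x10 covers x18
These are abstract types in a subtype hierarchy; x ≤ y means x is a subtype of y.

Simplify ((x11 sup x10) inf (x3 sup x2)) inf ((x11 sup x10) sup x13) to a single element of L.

x11 ∨ x10 = x11
x3 ∨ x2 = x2
x11 ∧ x2 = x2
x11 ∨ x10 = x11
x11 ∨ x13 = x11
x2 ∧ x11 = x2

x2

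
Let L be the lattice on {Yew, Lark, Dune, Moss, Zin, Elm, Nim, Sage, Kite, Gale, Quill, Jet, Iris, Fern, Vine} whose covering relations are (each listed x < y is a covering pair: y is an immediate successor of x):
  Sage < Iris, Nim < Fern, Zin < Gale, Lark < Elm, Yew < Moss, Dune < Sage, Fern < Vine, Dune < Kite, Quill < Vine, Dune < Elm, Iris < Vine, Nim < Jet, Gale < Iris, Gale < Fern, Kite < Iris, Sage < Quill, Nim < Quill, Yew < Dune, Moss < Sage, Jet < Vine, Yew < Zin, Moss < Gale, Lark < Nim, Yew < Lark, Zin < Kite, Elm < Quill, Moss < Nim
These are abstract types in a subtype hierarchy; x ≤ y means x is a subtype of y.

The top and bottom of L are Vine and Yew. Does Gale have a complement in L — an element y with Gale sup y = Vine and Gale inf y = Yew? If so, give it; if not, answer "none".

Elm

Need y with Gale ∨ y = Vine and Gale ∧ y = Yew.
Checking each element gives: Elm.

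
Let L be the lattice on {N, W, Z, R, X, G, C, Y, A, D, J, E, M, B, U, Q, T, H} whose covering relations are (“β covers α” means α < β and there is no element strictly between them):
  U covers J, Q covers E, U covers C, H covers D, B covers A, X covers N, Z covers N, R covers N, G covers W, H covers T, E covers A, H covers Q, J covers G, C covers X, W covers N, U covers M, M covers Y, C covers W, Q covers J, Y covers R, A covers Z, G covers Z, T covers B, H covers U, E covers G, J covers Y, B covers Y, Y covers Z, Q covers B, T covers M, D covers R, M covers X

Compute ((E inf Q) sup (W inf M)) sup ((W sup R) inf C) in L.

E

E ∧ Q = E
W ∧ M = N
E ∨ N = E
W ∨ R = J
J ∧ C = W
E ∨ W = E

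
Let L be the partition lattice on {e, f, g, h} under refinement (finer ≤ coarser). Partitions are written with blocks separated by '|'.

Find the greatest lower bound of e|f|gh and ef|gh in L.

Common lower bounds of {e|f|gh, ef|gh}: e|f|gh, e|f|g|h.
The greatest among these is e|f|gh.

e|f|gh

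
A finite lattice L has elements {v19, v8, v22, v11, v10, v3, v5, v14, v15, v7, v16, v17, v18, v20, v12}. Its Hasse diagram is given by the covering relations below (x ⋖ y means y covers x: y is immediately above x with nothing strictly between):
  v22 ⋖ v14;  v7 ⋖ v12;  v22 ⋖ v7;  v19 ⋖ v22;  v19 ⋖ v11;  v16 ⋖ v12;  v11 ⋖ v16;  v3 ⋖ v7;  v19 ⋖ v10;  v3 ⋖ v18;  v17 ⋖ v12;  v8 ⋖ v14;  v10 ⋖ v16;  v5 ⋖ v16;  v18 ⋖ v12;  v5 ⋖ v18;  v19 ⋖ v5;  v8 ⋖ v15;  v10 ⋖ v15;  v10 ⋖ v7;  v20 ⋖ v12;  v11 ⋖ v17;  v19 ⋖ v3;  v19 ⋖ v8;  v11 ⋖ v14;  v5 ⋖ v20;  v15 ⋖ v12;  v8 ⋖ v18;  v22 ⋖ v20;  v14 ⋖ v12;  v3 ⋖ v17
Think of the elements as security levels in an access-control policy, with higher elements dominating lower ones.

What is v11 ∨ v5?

Common upper bounds of {v11, v5}: v12, v16.
The least among these is v16.

v16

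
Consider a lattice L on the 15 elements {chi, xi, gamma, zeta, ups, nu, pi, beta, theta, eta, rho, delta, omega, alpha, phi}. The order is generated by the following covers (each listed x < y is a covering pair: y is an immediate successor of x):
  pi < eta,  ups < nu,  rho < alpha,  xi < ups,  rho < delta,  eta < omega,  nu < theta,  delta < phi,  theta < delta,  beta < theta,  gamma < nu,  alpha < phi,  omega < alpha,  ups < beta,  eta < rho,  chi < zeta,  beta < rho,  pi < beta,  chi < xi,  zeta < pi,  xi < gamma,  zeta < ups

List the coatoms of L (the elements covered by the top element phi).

The coatoms are exactly the elements covered by phi: alpha, delta.

alpha, delta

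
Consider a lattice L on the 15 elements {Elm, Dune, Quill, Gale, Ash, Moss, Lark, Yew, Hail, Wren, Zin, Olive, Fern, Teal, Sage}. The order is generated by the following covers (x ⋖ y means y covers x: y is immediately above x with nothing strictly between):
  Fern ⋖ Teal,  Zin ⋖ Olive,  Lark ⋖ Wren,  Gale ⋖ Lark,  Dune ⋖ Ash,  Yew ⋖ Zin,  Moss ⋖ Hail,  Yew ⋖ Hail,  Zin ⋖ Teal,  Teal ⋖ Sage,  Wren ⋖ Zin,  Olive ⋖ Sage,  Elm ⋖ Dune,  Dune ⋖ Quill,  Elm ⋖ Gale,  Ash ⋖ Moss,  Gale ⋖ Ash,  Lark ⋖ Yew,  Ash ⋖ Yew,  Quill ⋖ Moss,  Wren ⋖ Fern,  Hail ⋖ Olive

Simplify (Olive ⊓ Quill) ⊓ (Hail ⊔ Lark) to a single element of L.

Olive ∧ Quill = Quill
Hail ∨ Lark = Hail
Quill ∧ Hail = Quill

Quill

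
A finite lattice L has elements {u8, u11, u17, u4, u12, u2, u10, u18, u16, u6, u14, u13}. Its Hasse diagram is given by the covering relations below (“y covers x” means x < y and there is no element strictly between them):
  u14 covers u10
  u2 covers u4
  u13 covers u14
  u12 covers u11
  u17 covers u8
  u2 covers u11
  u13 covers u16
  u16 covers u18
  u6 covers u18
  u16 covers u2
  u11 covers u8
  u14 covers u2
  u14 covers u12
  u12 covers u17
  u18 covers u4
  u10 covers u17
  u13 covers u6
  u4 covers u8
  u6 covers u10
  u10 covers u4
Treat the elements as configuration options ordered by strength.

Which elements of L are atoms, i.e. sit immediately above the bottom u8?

The atoms are exactly the elements that cover u8: u11, u17, u4.

u11, u17, u4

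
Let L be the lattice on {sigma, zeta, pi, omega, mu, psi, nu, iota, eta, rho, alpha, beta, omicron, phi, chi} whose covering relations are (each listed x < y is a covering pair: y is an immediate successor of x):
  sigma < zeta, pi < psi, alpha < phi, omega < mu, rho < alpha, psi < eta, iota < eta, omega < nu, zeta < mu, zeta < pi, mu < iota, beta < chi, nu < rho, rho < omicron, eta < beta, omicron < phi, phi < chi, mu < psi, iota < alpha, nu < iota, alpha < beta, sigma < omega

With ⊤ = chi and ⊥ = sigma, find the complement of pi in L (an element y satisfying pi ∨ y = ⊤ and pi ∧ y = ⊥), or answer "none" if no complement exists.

Need y with pi ∨ y = chi and pi ∧ y = sigma.
Checking each element gives: omicron.

omicron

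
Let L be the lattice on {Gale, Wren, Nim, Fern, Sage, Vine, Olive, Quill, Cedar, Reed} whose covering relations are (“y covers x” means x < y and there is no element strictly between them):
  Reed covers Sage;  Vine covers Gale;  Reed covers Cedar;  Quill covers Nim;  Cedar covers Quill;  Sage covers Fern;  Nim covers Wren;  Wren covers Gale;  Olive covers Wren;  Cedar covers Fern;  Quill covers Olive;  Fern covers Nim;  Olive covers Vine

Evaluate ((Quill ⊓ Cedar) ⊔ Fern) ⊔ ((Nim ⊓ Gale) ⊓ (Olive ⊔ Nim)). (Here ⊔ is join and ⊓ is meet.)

Quill ∧ Cedar = Quill
Quill ∨ Fern = Cedar
Nim ∧ Gale = Gale
Olive ∨ Nim = Quill
Gale ∧ Quill = Gale
Cedar ∨ Gale = Cedar

Cedar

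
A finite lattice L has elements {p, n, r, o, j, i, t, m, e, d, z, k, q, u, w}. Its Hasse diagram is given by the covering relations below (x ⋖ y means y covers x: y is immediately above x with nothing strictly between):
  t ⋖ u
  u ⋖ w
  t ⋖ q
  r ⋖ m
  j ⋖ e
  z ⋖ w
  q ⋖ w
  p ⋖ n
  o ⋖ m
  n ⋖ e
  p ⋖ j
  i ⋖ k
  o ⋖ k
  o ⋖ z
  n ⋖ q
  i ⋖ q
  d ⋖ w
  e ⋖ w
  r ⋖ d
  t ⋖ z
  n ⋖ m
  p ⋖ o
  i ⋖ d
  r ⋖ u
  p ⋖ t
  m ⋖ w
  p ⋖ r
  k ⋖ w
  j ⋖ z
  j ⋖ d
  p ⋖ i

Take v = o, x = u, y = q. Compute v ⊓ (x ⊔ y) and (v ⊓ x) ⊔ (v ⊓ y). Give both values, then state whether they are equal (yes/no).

o; p; no

x ⊔ y = w, so v ⊓ (x ⊔ y) = o ⊓ w = o.
v ⊓ x = p and v ⊓ y = p, so (v ⊓ x) ⊔ (v ⊓ y) = p ⊔ p = p.
Equal: no.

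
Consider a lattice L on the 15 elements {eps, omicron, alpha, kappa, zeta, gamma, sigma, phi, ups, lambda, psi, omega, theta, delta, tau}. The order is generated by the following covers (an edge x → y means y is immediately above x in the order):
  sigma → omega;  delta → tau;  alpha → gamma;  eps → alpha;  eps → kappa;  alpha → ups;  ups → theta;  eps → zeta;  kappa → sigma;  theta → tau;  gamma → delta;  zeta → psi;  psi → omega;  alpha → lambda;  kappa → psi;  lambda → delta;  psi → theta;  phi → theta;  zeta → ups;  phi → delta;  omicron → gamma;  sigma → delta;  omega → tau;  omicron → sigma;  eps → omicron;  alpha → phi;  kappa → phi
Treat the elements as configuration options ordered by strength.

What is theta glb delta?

phi

Common lower bounds of {theta, delta}: alpha, eps, kappa, phi.
The greatest among these is phi.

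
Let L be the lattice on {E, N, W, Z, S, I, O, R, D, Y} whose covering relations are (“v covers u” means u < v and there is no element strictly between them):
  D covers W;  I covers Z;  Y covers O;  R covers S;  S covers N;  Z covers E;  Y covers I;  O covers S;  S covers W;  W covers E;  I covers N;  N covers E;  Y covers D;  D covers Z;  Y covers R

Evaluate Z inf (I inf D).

I ∧ D = Z
Z ∧ Z = Z

Z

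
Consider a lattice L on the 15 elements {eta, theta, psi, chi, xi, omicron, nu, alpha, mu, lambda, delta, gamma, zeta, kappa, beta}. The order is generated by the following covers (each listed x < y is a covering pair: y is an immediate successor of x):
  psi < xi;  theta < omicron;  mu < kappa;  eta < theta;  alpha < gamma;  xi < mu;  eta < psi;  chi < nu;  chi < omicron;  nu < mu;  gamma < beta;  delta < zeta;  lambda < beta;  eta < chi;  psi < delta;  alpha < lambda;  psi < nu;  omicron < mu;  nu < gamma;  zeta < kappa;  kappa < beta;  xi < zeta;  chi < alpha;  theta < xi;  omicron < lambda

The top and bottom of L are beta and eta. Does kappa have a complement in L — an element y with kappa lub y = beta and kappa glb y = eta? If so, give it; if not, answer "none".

none

For every candidate y, either kappa ∨ y ≠ beta or kappa ∧ y ≠ eta; no complement exists.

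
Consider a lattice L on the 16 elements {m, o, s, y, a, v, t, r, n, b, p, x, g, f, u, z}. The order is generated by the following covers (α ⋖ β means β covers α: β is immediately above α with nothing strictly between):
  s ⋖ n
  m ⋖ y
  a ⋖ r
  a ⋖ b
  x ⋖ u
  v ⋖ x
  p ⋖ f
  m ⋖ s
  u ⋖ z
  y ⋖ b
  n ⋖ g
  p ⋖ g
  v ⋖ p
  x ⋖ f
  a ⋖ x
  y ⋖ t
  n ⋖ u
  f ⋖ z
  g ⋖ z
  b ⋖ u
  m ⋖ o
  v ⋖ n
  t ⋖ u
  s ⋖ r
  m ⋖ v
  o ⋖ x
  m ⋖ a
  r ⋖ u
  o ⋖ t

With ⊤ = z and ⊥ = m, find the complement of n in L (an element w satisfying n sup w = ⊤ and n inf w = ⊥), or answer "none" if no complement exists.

none

For every candidate w, either n ∨ w ≠ z or n ∧ w ≠ m; no complement exists.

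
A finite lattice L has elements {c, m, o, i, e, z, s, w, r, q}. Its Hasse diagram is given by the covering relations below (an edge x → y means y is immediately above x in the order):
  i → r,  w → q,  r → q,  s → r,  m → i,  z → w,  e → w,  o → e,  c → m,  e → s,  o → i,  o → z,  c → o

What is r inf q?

r

Common lower bounds of {r, q}: c, e, i, m, o, r, s.
The greatest among these is r.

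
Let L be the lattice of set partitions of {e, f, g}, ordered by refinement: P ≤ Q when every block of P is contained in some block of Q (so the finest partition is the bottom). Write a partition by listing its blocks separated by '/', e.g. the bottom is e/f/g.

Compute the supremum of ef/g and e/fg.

efg

The join of ef/g and e/fg merges any blocks that overlap across the partitions, giving efg.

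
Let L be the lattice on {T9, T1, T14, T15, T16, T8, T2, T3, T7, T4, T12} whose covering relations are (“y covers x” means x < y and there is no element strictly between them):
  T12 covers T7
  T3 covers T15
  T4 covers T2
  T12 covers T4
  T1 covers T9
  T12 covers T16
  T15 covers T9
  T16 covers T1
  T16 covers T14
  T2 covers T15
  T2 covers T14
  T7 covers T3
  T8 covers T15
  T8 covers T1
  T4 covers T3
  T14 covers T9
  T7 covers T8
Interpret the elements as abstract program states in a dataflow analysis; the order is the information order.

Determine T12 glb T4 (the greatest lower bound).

Common lower bounds of {T12, T4}: T14, T15, T2, T3, T4, T9.
The greatest among these is T4.

T4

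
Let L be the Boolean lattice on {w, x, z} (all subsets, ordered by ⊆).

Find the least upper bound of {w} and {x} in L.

{w,x}

Common upper bounds of {{w}, {x}}: {w,x,z}, {w,x}.
The least among these is {w,x}.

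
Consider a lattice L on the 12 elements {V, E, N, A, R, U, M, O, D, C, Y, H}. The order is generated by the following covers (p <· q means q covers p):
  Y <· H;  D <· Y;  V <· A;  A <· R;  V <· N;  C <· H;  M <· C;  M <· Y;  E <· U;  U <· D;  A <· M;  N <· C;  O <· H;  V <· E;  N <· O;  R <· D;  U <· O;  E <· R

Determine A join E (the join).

Common upper bounds of {A, E}: D, H, R, Y.
The least among these is R.

R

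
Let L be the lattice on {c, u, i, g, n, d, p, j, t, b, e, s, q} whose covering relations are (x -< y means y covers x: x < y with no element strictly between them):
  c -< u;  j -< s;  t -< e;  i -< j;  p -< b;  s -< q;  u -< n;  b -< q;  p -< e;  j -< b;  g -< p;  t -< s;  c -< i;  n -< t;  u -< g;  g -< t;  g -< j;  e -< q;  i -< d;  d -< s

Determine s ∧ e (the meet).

Common lower bounds of {s, e}: c, g, n, t, u.
The greatest among these is t.

t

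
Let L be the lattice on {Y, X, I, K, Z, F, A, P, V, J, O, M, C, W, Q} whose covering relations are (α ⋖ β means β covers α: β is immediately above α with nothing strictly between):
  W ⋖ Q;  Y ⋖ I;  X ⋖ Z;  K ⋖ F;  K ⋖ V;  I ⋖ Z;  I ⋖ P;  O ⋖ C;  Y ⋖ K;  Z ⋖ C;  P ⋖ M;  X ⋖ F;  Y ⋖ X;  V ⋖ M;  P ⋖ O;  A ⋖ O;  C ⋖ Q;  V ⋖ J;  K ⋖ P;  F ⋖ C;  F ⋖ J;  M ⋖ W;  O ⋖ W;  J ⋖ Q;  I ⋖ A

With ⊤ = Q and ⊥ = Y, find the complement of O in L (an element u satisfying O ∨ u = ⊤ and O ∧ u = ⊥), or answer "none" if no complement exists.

none

For every candidate u, either O ∨ u ≠ Q or O ∧ u ≠ Y; no complement exists.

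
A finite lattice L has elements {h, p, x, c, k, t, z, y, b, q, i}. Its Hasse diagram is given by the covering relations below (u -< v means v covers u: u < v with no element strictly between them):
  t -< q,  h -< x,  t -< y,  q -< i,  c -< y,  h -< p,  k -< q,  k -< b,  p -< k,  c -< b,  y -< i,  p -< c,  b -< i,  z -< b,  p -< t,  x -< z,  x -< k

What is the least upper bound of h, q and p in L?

Common upper bounds of {h, q, p}: i, q.
The least among these is q.

q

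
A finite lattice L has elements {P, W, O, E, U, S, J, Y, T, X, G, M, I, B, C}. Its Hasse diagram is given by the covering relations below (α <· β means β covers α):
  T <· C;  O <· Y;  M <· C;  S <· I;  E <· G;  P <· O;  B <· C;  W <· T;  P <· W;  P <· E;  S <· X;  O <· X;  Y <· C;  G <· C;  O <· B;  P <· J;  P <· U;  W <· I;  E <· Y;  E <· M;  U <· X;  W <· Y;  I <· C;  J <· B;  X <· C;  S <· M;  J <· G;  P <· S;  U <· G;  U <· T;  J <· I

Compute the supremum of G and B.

Common upper bounds of {G, B}: C.
The least among these is C.

C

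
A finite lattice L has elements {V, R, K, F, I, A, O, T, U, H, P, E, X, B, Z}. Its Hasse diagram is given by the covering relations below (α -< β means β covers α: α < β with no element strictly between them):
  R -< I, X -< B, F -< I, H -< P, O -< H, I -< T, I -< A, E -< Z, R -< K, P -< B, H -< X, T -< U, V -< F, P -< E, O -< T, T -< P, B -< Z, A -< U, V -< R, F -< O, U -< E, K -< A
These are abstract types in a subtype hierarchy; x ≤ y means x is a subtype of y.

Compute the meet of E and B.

P

Common lower bounds of {E, B}: F, H, I, O, P, R, T, V.
The greatest among these is P.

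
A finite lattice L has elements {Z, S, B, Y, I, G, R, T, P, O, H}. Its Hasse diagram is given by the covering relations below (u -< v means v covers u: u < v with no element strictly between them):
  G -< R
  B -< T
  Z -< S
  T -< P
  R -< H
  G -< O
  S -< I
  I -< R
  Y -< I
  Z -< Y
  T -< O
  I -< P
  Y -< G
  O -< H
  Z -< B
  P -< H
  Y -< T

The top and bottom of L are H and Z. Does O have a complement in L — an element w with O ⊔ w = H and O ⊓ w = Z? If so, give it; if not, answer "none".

Need w with O ∨ w = H and O ∧ w = Z.
Checking each element gives: S.

S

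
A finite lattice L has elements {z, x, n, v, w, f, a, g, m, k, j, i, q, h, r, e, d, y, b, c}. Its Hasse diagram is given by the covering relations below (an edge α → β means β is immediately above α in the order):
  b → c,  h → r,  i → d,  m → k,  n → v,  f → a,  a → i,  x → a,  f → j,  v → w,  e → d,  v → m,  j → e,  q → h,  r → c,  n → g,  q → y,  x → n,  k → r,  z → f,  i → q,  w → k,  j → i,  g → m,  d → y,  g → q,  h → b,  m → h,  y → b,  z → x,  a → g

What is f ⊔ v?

m

Common upper bounds of {f, v}: b, c, h, k, m, r.
The least among these is m.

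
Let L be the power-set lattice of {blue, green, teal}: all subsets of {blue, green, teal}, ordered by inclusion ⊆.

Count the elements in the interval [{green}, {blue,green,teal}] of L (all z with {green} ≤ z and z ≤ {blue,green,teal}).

The interval [{green}, {blue,green,teal}] = {{blue,green,teal}, {blue,green}, {green,teal}, {green}}, which has 4 elements.

4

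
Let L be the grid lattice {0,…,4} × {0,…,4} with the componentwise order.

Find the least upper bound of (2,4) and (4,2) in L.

In a product of chains, the join is componentwise max, giving (4,4).

(4,4)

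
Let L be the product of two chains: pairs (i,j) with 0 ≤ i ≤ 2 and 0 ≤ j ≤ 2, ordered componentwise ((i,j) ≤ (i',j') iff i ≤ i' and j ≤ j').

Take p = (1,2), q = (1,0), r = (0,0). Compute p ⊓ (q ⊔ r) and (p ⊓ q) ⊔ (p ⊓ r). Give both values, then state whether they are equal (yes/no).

q ⊔ r = (1,0), so p ⊓ (q ⊔ r) = (1,2) ⊓ (1,0) = (1,0).
p ⊓ q = (1,0) and p ⊓ r = (0,0), so (p ⊓ q) ⊔ (p ⊓ r) = (1,0) ⊔ (0,0) = (1,0).
Equal: yes.

(1,0); (1,0); yes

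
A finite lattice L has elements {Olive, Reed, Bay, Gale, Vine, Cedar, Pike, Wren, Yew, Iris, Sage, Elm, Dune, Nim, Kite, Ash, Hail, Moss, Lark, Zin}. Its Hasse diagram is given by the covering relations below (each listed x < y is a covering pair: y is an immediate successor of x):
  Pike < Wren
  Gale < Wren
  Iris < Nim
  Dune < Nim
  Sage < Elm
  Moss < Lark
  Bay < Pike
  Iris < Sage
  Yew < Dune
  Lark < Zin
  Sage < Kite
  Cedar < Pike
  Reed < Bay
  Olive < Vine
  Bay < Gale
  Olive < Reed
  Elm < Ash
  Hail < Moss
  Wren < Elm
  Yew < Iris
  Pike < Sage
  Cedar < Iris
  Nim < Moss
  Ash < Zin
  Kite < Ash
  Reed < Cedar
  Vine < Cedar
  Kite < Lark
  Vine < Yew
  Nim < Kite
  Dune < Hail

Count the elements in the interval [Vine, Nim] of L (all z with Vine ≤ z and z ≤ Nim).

The interval [Vine, Nim] = {Cedar, Dune, Iris, Nim, Vine, Yew}, which has 6 elements.

6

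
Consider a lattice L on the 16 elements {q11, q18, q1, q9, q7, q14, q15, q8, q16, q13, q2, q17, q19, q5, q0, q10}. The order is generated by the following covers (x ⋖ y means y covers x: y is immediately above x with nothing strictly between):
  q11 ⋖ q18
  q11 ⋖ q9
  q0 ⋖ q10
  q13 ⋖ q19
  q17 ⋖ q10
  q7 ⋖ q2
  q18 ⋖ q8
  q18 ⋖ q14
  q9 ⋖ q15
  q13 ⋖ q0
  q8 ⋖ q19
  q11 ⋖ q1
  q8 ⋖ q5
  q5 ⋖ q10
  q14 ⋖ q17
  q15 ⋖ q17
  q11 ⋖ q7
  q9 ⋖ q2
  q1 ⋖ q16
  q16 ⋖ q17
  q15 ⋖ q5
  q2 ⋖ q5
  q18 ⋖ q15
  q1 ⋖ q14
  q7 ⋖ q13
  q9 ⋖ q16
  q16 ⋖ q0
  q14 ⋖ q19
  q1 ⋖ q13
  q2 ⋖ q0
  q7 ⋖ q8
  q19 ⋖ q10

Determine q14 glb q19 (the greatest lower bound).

Common lower bounds of {q14, q19}: q1, q11, q14, q18.
The greatest among these is q14.

q14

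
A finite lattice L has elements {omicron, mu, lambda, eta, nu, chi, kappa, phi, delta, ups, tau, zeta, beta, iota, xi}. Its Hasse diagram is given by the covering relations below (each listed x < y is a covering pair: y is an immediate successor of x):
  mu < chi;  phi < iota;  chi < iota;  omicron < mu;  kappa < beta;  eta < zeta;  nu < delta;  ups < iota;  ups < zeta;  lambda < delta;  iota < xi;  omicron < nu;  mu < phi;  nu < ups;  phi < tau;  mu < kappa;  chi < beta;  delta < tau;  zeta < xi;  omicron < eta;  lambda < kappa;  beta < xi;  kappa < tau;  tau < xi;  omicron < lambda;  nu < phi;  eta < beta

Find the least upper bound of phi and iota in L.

Common upper bounds of {phi, iota}: iota, xi.
The least among these is iota.

iota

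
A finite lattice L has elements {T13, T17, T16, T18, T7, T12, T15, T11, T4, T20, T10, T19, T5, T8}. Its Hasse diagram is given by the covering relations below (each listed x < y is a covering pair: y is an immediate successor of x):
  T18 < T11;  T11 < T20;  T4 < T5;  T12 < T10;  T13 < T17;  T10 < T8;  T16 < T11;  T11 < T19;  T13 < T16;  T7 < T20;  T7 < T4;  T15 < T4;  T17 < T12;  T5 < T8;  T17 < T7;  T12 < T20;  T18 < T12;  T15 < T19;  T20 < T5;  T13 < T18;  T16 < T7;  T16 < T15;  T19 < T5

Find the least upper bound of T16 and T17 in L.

T7

Common upper bounds of {T16, T17}: T20, T4, T5, T7, T8.
The least among these is T7.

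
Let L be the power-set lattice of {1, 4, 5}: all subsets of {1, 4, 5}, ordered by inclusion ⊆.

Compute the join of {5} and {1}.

Under ⊆, join is union: {5} ∪ {1} = {1,5}.

{1,5}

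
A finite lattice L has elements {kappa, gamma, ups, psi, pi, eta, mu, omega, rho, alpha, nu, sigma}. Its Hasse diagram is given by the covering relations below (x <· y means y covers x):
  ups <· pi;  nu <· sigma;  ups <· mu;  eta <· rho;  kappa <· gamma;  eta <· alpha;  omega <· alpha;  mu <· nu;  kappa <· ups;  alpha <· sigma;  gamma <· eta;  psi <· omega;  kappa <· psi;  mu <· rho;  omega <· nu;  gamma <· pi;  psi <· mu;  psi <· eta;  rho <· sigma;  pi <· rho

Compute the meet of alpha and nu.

omega

Common lower bounds of {alpha, nu}: kappa, omega, psi.
The greatest among these is omega.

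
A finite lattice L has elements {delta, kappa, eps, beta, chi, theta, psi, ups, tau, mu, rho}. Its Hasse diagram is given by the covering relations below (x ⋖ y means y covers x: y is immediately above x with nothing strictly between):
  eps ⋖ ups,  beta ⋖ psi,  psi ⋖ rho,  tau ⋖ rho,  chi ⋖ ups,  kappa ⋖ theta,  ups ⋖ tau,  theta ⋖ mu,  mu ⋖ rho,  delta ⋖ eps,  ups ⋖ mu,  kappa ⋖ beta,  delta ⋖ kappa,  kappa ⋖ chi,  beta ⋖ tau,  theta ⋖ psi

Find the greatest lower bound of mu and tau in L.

Common lower bounds of {mu, tau}: chi, delta, eps, kappa, ups.
The greatest among these is ups.

ups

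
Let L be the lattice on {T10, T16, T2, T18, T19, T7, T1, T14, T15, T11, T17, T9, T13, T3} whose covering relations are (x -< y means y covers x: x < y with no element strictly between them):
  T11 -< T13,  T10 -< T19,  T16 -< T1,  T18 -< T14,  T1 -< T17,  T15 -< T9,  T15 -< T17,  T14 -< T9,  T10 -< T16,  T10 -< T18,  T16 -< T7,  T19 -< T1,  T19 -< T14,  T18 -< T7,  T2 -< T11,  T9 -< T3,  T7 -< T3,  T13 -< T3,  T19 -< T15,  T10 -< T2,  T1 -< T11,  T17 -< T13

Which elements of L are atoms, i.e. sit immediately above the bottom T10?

The atoms are exactly the elements that cover T10: T16, T18, T19, T2.

T16, T18, T19, T2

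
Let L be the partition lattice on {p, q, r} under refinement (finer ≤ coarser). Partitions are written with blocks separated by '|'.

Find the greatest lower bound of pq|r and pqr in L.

Common lower bounds of {pq|r, pqr}: pq|r, p|q|r.
The greatest among these is pq|r.

pq|r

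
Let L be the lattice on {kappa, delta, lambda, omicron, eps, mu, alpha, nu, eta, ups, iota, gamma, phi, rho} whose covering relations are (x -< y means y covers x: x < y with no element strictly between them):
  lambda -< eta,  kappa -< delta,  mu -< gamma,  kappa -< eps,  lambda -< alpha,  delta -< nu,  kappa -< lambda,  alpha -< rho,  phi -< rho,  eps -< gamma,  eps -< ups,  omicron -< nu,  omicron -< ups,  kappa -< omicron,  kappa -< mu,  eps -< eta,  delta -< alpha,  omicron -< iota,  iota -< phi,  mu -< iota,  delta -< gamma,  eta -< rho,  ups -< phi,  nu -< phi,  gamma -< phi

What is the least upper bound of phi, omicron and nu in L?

Common upper bounds of {phi, omicron, nu}: phi, rho.
The least among these is phi.

phi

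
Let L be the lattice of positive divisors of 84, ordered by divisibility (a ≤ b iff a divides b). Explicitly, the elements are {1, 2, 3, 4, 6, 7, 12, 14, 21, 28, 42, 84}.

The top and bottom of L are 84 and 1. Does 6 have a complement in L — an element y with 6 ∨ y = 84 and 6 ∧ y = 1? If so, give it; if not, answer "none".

For every candidate y, either 6 ∨ y ≠ 84 or 6 ∧ y ≠ 1; no complement exists.

none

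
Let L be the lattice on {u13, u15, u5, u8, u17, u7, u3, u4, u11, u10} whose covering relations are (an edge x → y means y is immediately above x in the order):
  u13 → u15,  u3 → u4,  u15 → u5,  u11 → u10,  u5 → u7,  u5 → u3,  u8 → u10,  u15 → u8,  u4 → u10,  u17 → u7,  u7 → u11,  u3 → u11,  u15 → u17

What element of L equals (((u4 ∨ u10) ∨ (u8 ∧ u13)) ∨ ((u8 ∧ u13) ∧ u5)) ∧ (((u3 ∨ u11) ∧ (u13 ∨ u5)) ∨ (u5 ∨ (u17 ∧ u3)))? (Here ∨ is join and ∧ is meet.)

u5

u4 ∨ u10 = u10
u8 ∧ u13 = u13
u10 ∨ u13 = u10
u8 ∧ u13 = u13
u13 ∧ u5 = u13
u10 ∨ u13 = u10
u3 ∨ u11 = u11
u13 ∨ u5 = u5
u11 ∧ u5 = u5
u17 ∧ u3 = u15
u5 ∨ u15 = u5
u5 ∨ u5 = u5
u10 ∧ u5 = u5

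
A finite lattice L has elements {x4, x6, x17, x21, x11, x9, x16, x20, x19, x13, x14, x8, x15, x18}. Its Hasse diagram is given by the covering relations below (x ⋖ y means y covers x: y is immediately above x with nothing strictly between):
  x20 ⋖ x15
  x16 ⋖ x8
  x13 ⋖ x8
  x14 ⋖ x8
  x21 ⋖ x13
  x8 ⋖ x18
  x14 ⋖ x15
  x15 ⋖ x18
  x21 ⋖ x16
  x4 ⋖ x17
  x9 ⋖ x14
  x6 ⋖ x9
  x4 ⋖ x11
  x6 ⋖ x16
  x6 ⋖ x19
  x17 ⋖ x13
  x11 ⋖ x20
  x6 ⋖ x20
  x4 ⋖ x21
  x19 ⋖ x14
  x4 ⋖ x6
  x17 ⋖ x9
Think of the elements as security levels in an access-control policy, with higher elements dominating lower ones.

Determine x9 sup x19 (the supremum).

Common upper bounds of {x9, x19}: x14, x15, x18, x8.
The least among these is x14.

x14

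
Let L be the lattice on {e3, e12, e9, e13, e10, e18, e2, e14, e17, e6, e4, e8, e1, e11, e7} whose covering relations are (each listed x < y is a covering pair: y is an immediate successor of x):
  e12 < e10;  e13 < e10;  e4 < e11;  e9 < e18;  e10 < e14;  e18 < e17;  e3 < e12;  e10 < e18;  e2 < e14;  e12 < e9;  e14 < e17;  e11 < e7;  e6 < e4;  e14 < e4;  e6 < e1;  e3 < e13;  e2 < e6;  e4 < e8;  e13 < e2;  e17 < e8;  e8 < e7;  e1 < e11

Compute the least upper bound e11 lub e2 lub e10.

e11

Common upper bounds of {e11, e2, e10}: e11, e7.
The least among these is e11.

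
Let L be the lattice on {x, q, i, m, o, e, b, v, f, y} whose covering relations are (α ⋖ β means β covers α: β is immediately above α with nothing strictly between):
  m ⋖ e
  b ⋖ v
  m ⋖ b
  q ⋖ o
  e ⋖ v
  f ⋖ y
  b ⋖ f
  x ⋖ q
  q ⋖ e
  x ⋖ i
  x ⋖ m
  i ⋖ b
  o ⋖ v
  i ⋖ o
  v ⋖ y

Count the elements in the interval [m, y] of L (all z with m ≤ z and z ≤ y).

6

The interval [m, y] = {b, e, f, m, v, y}, which has 6 elements.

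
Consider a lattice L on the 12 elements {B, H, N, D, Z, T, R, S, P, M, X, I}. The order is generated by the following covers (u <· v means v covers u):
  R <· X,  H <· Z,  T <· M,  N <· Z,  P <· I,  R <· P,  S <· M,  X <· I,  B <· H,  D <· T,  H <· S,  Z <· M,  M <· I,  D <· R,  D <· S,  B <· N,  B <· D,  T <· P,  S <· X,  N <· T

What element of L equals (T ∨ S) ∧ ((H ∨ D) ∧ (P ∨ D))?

T ∨ S = M
H ∨ D = S
P ∨ D = P
S ∧ P = D
M ∧ D = D

D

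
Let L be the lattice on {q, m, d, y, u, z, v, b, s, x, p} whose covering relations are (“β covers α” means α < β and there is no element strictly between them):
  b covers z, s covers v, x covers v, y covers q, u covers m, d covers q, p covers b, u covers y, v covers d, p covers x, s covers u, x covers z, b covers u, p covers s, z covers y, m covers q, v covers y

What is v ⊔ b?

Common upper bounds of {v, b}: p.
The least among these is p.

p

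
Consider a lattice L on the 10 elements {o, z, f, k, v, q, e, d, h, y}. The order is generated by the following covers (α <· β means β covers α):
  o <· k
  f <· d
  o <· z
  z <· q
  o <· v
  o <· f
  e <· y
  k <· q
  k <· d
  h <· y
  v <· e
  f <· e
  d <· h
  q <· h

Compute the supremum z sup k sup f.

h

Common upper bounds of {z, k, f}: h, y.
The least among these is h.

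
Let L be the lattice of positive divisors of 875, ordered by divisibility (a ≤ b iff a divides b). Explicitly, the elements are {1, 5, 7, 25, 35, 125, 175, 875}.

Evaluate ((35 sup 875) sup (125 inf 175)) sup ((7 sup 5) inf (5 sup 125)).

875

35 ∨ 875 = 875
125 ∧ 175 = 25
875 ∨ 25 = 875
7 ∨ 5 = 35
5 ∨ 125 = 125
35 ∧ 125 = 5
875 ∨ 5 = 875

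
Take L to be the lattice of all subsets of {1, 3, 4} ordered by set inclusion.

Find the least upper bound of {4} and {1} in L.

Under ⊆, join is union: {4} ∪ {1} = {1,4}.

{1,4}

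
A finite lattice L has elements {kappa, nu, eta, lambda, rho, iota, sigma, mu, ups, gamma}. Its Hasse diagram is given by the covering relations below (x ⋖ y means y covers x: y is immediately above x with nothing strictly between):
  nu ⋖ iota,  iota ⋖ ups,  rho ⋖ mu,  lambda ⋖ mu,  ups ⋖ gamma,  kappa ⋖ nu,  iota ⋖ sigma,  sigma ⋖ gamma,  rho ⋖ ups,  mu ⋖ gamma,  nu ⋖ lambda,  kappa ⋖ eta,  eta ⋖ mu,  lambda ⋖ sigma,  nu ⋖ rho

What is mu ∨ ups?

Common upper bounds of {mu, ups}: gamma.
The least among these is gamma.

gamma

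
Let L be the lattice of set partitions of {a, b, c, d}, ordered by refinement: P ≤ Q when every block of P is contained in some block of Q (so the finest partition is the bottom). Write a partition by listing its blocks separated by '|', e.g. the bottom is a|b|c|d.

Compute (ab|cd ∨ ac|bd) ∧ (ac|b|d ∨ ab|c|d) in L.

ab|cd ∨ ac|bd = abcd
ac|b|d ∨ ab|c|d = abc|d
abcd ∧ abc|d = abc|d

abc|d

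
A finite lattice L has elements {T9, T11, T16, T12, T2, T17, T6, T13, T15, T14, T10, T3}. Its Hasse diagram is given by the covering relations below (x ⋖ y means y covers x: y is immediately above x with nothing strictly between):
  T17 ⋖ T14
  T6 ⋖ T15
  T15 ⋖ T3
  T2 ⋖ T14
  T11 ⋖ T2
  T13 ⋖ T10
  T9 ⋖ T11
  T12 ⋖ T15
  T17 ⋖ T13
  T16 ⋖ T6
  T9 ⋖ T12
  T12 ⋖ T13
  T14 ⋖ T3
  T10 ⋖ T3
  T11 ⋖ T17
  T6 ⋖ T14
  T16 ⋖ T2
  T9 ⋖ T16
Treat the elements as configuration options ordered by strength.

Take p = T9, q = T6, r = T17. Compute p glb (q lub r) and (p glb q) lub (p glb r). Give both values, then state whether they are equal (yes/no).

T9; T9; yes

q lub r = T14, so p glb (q lub r) = T9 glb T14 = T9.
p glb q = T9 and p glb r = T9, so (p glb q) lub (p glb r) = T9 lub T9 = T9.
Equal: yes.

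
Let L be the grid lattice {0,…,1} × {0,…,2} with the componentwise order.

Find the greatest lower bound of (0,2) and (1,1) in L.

Common lower bounds of {(0,2), (1,1)}: (0,0), (0,1).
The greatest among these is (0,1).

(0,1)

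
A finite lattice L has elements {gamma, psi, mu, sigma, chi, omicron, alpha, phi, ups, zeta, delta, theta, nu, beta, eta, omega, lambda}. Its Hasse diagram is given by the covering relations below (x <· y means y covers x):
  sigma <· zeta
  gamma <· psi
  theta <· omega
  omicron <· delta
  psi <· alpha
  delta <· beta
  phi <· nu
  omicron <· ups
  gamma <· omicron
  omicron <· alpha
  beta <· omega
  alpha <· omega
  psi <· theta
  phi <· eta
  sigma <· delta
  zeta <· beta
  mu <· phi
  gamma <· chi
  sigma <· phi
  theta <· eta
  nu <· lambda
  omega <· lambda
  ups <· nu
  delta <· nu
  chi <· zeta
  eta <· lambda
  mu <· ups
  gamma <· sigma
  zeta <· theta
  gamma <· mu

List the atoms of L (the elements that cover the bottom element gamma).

chi, mu, omicron, psi, sigma

The atoms are exactly the elements that cover gamma: chi, mu, omicron, psi, sigma.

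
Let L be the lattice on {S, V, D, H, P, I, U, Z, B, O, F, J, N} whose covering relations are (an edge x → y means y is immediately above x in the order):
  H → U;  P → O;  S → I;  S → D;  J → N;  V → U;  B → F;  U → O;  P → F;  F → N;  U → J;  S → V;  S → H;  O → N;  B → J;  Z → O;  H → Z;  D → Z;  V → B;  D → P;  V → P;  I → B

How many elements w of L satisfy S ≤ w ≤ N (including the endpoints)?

13

The interval [S, N] = {B, D, F, H, I, J, N, O, P, S, U, V, Z}, which has 13 elements.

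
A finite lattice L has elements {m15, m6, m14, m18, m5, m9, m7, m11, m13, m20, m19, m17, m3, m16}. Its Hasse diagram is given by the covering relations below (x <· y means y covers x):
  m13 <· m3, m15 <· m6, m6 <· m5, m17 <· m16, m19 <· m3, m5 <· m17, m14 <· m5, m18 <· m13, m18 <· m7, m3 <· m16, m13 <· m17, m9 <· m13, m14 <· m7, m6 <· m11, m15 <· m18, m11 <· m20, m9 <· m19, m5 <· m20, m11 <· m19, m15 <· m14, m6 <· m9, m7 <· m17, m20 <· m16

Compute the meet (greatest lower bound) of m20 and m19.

Common lower bounds of {m20, m19}: m11, m15, m6.
The greatest among these is m11.

m11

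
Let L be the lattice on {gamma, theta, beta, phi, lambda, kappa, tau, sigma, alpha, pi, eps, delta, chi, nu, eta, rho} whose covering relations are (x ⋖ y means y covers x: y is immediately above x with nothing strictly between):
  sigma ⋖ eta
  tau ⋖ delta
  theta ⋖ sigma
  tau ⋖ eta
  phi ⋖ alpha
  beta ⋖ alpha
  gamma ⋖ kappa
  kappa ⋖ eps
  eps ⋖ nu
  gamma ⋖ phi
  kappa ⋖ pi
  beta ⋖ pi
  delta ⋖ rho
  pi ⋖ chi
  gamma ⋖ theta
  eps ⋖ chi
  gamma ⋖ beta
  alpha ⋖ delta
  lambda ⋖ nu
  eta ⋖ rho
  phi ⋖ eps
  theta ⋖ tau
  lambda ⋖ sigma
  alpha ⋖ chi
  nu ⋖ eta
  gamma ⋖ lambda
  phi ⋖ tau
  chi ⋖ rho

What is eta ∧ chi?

eps

Common lower bounds of {eta, chi}: eps, gamma, kappa, phi.
The greatest among these is eps.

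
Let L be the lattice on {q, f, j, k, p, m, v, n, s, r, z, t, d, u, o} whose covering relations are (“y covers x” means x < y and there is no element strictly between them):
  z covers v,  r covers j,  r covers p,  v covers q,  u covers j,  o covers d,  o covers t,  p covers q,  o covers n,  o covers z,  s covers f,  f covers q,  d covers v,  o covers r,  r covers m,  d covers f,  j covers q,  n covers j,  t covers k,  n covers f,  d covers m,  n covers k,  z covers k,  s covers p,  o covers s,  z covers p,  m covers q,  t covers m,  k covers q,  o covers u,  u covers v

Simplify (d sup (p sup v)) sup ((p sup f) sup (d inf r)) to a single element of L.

o

p ∨ v = z
d ∨ z = o
p ∨ f = s
d ∧ r = m
s ∨ m = o
o ∨ o = o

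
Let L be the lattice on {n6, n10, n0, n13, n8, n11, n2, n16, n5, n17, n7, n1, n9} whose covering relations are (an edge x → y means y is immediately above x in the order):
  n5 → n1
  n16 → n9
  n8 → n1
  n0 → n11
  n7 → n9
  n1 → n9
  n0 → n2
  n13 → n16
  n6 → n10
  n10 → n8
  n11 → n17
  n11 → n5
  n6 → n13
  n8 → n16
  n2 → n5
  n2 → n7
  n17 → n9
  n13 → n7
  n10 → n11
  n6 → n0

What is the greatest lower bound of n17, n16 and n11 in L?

Common lower bounds of {n17, n16, n11}: n10, n6.
The greatest among these is n10.

n10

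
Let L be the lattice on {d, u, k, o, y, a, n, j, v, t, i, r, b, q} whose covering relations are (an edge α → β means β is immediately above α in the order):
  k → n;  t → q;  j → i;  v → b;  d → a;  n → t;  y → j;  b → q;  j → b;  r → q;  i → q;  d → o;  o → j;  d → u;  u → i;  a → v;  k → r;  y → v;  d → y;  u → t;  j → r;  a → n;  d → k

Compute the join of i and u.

Common upper bounds of {i, u}: i, q.
The least among these is i.

i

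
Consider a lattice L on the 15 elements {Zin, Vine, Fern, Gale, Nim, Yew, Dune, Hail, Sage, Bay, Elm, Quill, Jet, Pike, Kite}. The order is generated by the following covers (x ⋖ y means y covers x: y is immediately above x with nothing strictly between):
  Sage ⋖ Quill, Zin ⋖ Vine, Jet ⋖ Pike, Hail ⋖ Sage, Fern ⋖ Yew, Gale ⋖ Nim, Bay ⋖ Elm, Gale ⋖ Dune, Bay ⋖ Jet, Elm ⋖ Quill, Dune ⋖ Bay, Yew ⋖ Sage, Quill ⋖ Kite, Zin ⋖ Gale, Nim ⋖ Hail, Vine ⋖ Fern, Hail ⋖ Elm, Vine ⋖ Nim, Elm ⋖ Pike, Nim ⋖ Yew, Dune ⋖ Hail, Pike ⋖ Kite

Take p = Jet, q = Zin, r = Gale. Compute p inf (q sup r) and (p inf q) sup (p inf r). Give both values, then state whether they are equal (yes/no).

q sup r = Gale, so p inf (q sup r) = Jet inf Gale = Gale.
p inf q = Zin and p inf r = Gale, so (p inf q) sup (p inf r) = Zin sup Gale = Gale.
Equal: yes.

Gale; Gale; yes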